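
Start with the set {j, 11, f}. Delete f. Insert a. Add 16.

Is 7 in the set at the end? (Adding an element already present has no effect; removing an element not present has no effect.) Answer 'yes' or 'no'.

Answer: no

Derivation:
Tracking the set through each operation:
Start: {11, f, j}
Event 1 (remove f): removed. Set: {11, j}
Event 2 (add a): added. Set: {11, a, j}
Event 3 (add 16): added. Set: {11, 16, a, j}

Final set: {11, 16, a, j} (size 4)
7 is NOT in the final set.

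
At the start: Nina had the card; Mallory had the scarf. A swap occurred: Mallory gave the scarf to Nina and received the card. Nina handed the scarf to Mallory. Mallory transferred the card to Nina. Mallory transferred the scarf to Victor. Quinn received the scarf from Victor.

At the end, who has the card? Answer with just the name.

Tracking all object holders:
Start: card:Nina, scarf:Mallory
Event 1 (swap scarf<->card: now scarf:Nina, card:Mallory). State: card:Mallory, scarf:Nina
Event 2 (give scarf: Nina -> Mallory). State: card:Mallory, scarf:Mallory
Event 3 (give card: Mallory -> Nina). State: card:Nina, scarf:Mallory
Event 4 (give scarf: Mallory -> Victor). State: card:Nina, scarf:Victor
Event 5 (give scarf: Victor -> Quinn). State: card:Nina, scarf:Quinn

Final state: card:Nina, scarf:Quinn
The card is held by Nina.

Answer: Nina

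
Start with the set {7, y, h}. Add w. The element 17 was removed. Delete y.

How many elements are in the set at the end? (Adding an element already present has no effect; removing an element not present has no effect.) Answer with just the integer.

Tracking the set through each operation:
Start: {7, h, y}
Event 1 (add w): added. Set: {7, h, w, y}
Event 2 (remove 17): not present, no change. Set: {7, h, w, y}
Event 3 (remove y): removed. Set: {7, h, w}

Final set: {7, h, w} (size 3)

Answer: 3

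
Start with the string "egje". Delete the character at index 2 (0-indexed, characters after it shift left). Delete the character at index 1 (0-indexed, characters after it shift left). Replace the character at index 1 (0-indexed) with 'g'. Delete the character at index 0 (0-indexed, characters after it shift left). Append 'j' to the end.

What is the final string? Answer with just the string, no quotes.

Answer: gj

Derivation:
Applying each edit step by step:
Start: "egje"
Op 1 (delete idx 2 = 'j'): "egje" -> "ege"
Op 2 (delete idx 1 = 'g'): "ege" -> "ee"
Op 3 (replace idx 1: 'e' -> 'g'): "ee" -> "eg"
Op 4 (delete idx 0 = 'e'): "eg" -> "g"
Op 5 (append 'j'): "g" -> "gj"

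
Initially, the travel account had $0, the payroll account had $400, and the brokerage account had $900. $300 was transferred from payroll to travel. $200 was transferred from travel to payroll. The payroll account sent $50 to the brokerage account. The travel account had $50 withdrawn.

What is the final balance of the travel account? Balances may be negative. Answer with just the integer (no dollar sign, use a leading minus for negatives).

Answer: 50

Derivation:
Tracking account balances step by step:
Start: travel=0, payroll=400, brokerage=900
Event 1 (transfer 300 payroll -> travel): payroll: 400 - 300 = 100, travel: 0 + 300 = 300. Balances: travel=300, payroll=100, brokerage=900
Event 2 (transfer 200 travel -> payroll): travel: 300 - 200 = 100, payroll: 100 + 200 = 300. Balances: travel=100, payroll=300, brokerage=900
Event 3 (transfer 50 payroll -> brokerage): payroll: 300 - 50 = 250, brokerage: 900 + 50 = 950. Balances: travel=100, payroll=250, brokerage=950
Event 4 (withdraw 50 from travel): travel: 100 - 50 = 50. Balances: travel=50, payroll=250, brokerage=950

Final balance of travel: 50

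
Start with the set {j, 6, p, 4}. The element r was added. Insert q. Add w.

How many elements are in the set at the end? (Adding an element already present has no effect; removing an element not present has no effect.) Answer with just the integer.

Answer: 7

Derivation:
Tracking the set through each operation:
Start: {4, 6, j, p}
Event 1 (add r): added. Set: {4, 6, j, p, r}
Event 2 (add q): added. Set: {4, 6, j, p, q, r}
Event 3 (add w): added. Set: {4, 6, j, p, q, r, w}

Final set: {4, 6, j, p, q, r, w} (size 7)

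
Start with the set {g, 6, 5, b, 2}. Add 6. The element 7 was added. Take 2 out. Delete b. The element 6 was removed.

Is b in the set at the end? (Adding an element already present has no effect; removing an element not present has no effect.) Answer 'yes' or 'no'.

Answer: no

Derivation:
Tracking the set through each operation:
Start: {2, 5, 6, b, g}
Event 1 (add 6): already present, no change. Set: {2, 5, 6, b, g}
Event 2 (add 7): added. Set: {2, 5, 6, 7, b, g}
Event 3 (remove 2): removed. Set: {5, 6, 7, b, g}
Event 4 (remove b): removed. Set: {5, 6, 7, g}
Event 5 (remove 6): removed. Set: {5, 7, g}

Final set: {5, 7, g} (size 3)
b is NOT in the final set.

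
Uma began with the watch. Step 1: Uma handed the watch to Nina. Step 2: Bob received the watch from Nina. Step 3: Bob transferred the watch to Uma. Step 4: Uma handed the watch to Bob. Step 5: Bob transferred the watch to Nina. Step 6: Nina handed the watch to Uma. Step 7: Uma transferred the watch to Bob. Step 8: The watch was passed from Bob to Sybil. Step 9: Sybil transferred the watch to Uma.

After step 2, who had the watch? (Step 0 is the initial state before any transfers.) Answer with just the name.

Tracking the watch holder through step 2:
After step 0 (start): Uma
After step 1: Nina
After step 2: Bob

At step 2, the holder is Bob.

Answer: Bob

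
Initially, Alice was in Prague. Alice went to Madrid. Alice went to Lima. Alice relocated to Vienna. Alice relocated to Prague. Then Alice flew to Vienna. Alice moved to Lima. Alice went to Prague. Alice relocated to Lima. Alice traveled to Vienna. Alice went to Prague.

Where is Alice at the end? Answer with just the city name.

Tracking Alice's location:
Start: Alice is in Prague.
After move 1: Prague -> Madrid. Alice is in Madrid.
After move 2: Madrid -> Lima. Alice is in Lima.
After move 3: Lima -> Vienna. Alice is in Vienna.
After move 4: Vienna -> Prague. Alice is in Prague.
After move 5: Prague -> Vienna. Alice is in Vienna.
After move 6: Vienna -> Lima. Alice is in Lima.
After move 7: Lima -> Prague. Alice is in Prague.
After move 8: Prague -> Lima. Alice is in Lima.
After move 9: Lima -> Vienna. Alice is in Vienna.
After move 10: Vienna -> Prague. Alice is in Prague.

Answer: Prague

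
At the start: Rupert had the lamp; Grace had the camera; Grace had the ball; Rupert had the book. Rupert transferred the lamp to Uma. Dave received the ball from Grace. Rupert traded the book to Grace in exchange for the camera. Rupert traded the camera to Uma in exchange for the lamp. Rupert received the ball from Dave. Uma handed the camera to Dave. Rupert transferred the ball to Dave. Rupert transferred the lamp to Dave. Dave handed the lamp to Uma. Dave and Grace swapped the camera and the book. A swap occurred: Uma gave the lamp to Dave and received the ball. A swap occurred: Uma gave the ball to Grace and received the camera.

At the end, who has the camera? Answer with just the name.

Answer: Uma

Derivation:
Tracking all object holders:
Start: lamp:Rupert, camera:Grace, ball:Grace, book:Rupert
Event 1 (give lamp: Rupert -> Uma). State: lamp:Uma, camera:Grace, ball:Grace, book:Rupert
Event 2 (give ball: Grace -> Dave). State: lamp:Uma, camera:Grace, ball:Dave, book:Rupert
Event 3 (swap book<->camera: now book:Grace, camera:Rupert). State: lamp:Uma, camera:Rupert, ball:Dave, book:Grace
Event 4 (swap camera<->lamp: now camera:Uma, lamp:Rupert). State: lamp:Rupert, camera:Uma, ball:Dave, book:Grace
Event 5 (give ball: Dave -> Rupert). State: lamp:Rupert, camera:Uma, ball:Rupert, book:Grace
Event 6 (give camera: Uma -> Dave). State: lamp:Rupert, camera:Dave, ball:Rupert, book:Grace
Event 7 (give ball: Rupert -> Dave). State: lamp:Rupert, camera:Dave, ball:Dave, book:Grace
Event 8 (give lamp: Rupert -> Dave). State: lamp:Dave, camera:Dave, ball:Dave, book:Grace
Event 9 (give lamp: Dave -> Uma). State: lamp:Uma, camera:Dave, ball:Dave, book:Grace
Event 10 (swap camera<->book: now camera:Grace, book:Dave). State: lamp:Uma, camera:Grace, ball:Dave, book:Dave
Event 11 (swap lamp<->ball: now lamp:Dave, ball:Uma). State: lamp:Dave, camera:Grace, ball:Uma, book:Dave
Event 12 (swap ball<->camera: now ball:Grace, camera:Uma). State: lamp:Dave, camera:Uma, ball:Grace, book:Dave

Final state: lamp:Dave, camera:Uma, ball:Grace, book:Dave
The camera is held by Uma.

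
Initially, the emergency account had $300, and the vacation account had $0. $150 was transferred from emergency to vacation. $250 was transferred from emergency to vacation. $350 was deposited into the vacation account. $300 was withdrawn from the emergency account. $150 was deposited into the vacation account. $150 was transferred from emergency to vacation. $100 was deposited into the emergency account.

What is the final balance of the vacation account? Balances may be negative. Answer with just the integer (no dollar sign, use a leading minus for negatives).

Answer: 1050

Derivation:
Tracking account balances step by step:
Start: emergency=300, vacation=0
Event 1 (transfer 150 emergency -> vacation): emergency: 300 - 150 = 150, vacation: 0 + 150 = 150. Balances: emergency=150, vacation=150
Event 2 (transfer 250 emergency -> vacation): emergency: 150 - 250 = -100, vacation: 150 + 250 = 400. Balances: emergency=-100, vacation=400
Event 3 (deposit 350 to vacation): vacation: 400 + 350 = 750. Balances: emergency=-100, vacation=750
Event 4 (withdraw 300 from emergency): emergency: -100 - 300 = -400. Balances: emergency=-400, vacation=750
Event 5 (deposit 150 to vacation): vacation: 750 + 150 = 900. Balances: emergency=-400, vacation=900
Event 6 (transfer 150 emergency -> vacation): emergency: -400 - 150 = -550, vacation: 900 + 150 = 1050. Balances: emergency=-550, vacation=1050
Event 7 (deposit 100 to emergency): emergency: -550 + 100 = -450. Balances: emergency=-450, vacation=1050

Final balance of vacation: 1050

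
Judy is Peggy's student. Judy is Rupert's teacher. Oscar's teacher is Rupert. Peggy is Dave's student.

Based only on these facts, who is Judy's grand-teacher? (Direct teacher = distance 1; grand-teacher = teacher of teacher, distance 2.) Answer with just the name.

Reconstructing the teacher chain from the given facts:
  Dave -> Peggy -> Judy -> Rupert -> Oscar
(each arrow means 'teacher of the next')
Positions in the chain (0 = top):
  position of Dave: 0
  position of Peggy: 1
  position of Judy: 2
  position of Rupert: 3
  position of Oscar: 4

Judy is at position 2; the grand-teacher is 2 steps up the chain, i.e. position 0: Dave.

Answer: Dave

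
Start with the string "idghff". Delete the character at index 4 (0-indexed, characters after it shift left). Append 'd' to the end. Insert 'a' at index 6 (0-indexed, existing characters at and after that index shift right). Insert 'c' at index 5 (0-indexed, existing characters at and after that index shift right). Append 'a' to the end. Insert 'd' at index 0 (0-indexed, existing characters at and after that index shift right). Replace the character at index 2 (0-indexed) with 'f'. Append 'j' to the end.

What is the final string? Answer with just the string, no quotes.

Applying each edit step by step:
Start: "idghff"
Op 1 (delete idx 4 = 'f'): "idghff" -> "idghf"
Op 2 (append 'd'): "idghf" -> "idghfd"
Op 3 (insert 'a' at idx 6): "idghfd" -> "idghfda"
Op 4 (insert 'c' at idx 5): "idghfda" -> "idghfcda"
Op 5 (append 'a'): "idghfcda" -> "idghfcdaa"
Op 6 (insert 'd' at idx 0): "idghfcdaa" -> "didghfcdaa"
Op 7 (replace idx 2: 'd' -> 'f'): "didghfcdaa" -> "difghfcdaa"
Op 8 (append 'j'): "difghfcdaa" -> "difghfcdaaj"

Answer: difghfcdaaj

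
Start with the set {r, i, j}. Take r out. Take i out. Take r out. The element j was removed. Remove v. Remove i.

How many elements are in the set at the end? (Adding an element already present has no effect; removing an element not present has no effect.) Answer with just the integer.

Tracking the set through each operation:
Start: {i, j, r}
Event 1 (remove r): removed. Set: {i, j}
Event 2 (remove i): removed. Set: {j}
Event 3 (remove r): not present, no change. Set: {j}
Event 4 (remove j): removed. Set: {}
Event 5 (remove v): not present, no change. Set: {}
Event 6 (remove i): not present, no change. Set: {}

Final set: {} (size 0)

Answer: 0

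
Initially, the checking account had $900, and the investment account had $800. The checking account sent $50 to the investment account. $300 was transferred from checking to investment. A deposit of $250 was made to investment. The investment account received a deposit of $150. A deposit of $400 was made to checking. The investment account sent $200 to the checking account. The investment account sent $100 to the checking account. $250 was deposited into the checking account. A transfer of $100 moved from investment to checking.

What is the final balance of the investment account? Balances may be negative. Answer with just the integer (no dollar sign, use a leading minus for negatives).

Answer: 1150

Derivation:
Tracking account balances step by step:
Start: checking=900, investment=800
Event 1 (transfer 50 checking -> investment): checking: 900 - 50 = 850, investment: 800 + 50 = 850. Balances: checking=850, investment=850
Event 2 (transfer 300 checking -> investment): checking: 850 - 300 = 550, investment: 850 + 300 = 1150. Balances: checking=550, investment=1150
Event 3 (deposit 250 to investment): investment: 1150 + 250 = 1400. Balances: checking=550, investment=1400
Event 4 (deposit 150 to investment): investment: 1400 + 150 = 1550. Balances: checking=550, investment=1550
Event 5 (deposit 400 to checking): checking: 550 + 400 = 950. Balances: checking=950, investment=1550
Event 6 (transfer 200 investment -> checking): investment: 1550 - 200 = 1350, checking: 950 + 200 = 1150. Balances: checking=1150, investment=1350
Event 7 (transfer 100 investment -> checking): investment: 1350 - 100 = 1250, checking: 1150 + 100 = 1250. Balances: checking=1250, investment=1250
Event 8 (deposit 250 to checking): checking: 1250 + 250 = 1500. Balances: checking=1500, investment=1250
Event 9 (transfer 100 investment -> checking): investment: 1250 - 100 = 1150, checking: 1500 + 100 = 1600. Balances: checking=1600, investment=1150

Final balance of investment: 1150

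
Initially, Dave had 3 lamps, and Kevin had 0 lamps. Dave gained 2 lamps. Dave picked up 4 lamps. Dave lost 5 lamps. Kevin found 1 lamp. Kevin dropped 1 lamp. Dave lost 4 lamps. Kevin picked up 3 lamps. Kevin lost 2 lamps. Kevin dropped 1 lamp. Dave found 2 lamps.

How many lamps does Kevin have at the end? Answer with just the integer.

Answer: 0

Derivation:
Tracking counts step by step:
Start: Dave=3, Kevin=0
Event 1 (Dave +2): Dave: 3 -> 5. State: Dave=5, Kevin=0
Event 2 (Dave +4): Dave: 5 -> 9. State: Dave=9, Kevin=0
Event 3 (Dave -5): Dave: 9 -> 4. State: Dave=4, Kevin=0
Event 4 (Kevin +1): Kevin: 0 -> 1. State: Dave=4, Kevin=1
Event 5 (Kevin -1): Kevin: 1 -> 0. State: Dave=4, Kevin=0
Event 6 (Dave -4): Dave: 4 -> 0. State: Dave=0, Kevin=0
Event 7 (Kevin +3): Kevin: 0 -> 3. State: Dave=0, Kevin=3
Event 8 (Kevin -2): Kevin: 3 -> 1. State: Dave=0, Kevin=1
Event 9 (Kevin -1): Kevin: 1 -> 0. State: Dave=0, Kevin=0
Event 10 (Dave +2): Dave: 0 -> 2. State: Dave=2, Kevin=0

Kevin's final count: 0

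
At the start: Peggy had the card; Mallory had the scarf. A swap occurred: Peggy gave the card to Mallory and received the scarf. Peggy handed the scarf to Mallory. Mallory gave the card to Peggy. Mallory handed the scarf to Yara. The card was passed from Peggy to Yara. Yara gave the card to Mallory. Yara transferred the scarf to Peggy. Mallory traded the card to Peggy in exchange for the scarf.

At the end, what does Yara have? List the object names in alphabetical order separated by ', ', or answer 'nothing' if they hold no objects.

Answer: nothing

Derivation:
Tracking all object holders:
Start: card:Peggy, scarf:Mallory
Event 1 (swap card<->scarf: now card:Mallory, scarf:Peggy). State: card:Mallory, scarf:Peggy
Event 2 (give scarf: Peggy -> Mallory). State: card:Mallory, scarf:Mallory
Event 3 (give card: Mallory -> Peggy). State: card:Peggy, scarf:Mallory
Event 4 (give scarf: Mallory -> Yara). State: card:Peggy, scarf:Yara
Event 5 (give card: Peggy -> Yara). State: card:Yara, scarf:Yara
Event 6 (give card: Yara -> Mallory). State: card:Mallory, scarf:Yara
Event 7 (give scarf: Yara -> Peggy). State: card:Mallory, scarf:Peggy
Event 8 (swap card<->scarf: now card:Peggy, scarf:Mallory). State: card:Peggy, scarf:Mallory

Final state: card:Peggy, scarf:Mallory
Yara holds: (nothing).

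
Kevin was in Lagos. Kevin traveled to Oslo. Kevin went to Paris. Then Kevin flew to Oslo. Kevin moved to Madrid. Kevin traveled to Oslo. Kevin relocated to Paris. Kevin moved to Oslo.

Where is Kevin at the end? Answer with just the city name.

Answer: Oslo

Derivation:
Tracking Kevin's location:
Start: Kevin is in Lagos.
After move 1: Lagos -> Oslo. Kevin is in Oslo.
After move 2: Oslo -> Paris. Kevin is in Paris.
After move 3: Paris -> Oslo. Kevin is in Oslo.
After move 4: Oslo -> Madrid. Kevin is in Madrid.
After move 5: Madrid -> Oslo. Kevin is in Oslo.
After move 6: Oslo -> Paris. Kevin is in Paris.
After move 7: Paris -> Oslo. Kevin is in Oslo.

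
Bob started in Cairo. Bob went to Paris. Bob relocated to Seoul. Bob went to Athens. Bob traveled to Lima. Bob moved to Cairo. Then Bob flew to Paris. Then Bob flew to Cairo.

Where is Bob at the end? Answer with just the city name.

Answer: Cairo

Derivation:
Tracking Bob's location:
Start: Bob is in Cairo.
After move 1: Cairo -> Paris. Bob is in Paris.
After move 2: Paris -> Seoul. Bob is in Seoul.
After move 3: Seoul -> Athens. Bob is in Athens.
After move 4: Athens -> Lima. Bob is in Lima.
After move 5: Lima -> Cairo. Bob is in Cairo.
After move 6: Cairo -> Paris. Bob is in Paris.
After move 7: Paris -> Cairo. Bob is in Cairo.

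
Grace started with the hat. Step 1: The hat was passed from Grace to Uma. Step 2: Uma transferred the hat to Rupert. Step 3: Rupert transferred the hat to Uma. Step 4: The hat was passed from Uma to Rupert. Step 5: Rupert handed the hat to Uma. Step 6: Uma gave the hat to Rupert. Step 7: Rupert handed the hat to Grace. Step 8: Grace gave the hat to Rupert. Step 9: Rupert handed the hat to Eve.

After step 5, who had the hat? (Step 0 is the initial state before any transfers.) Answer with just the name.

Answer: Uma

Derivation:
Tracking the hat holder through step 5:
After step 0 (start): Grace
After step 1: Uma
After step 2: Rupert
After step 3: Uma
After step 4: Rupert
After step 5: Uma

At step 5, the holder is Uma.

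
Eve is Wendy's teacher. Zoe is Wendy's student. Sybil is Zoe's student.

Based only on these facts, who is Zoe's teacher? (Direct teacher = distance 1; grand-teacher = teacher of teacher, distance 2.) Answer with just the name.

Answer: Wendy

Derivation:
Reconstructing the teacher chain from the given facts:
  Eve -> Wendy -> Zoe -> Sybil
(each arrow means 'teacher of the next')
Positions in the chain (0 = top):
  position of Eve: 0
  position of Wendy: 1
  position of Zoe: 2
  position of Sybil: 3

Zoe is at position 2; the teacher is 1 step up the chain, i.e. position 1: Wendy.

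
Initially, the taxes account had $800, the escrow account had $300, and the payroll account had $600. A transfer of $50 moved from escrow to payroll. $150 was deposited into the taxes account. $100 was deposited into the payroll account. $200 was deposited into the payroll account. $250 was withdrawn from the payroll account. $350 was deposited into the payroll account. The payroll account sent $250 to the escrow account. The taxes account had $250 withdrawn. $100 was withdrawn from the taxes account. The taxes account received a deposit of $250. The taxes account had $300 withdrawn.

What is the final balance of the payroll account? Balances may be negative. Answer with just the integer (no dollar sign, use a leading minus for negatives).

Tracking account balances step by step:
Start: taxes=800, escrow=300, payroll=600
Event 1 (transfer 50 escrow -> payroll): escrow: 300 - 50 = 250, payroll: 600 + 50 = 650. Balances: taxes=800, escrow=250, payroll=650
Event 2 (deposit 150 to taxes): taxes: 800 + 150 = 950. Balances: taxes=950, escrow=250, payroll=650
Event 3 (deposit 100 to payroll): payroll: 650 + 100 = 750. Balances: taxes=950, escrow=250, payroll=750
Event 4 (deposit 200 to payroll): payroll: 750 + 200 = 950. Balances: taxes=950, escrow=250, payroll=950
Event 5 (withdraw 250 from payroll): payroll: 950 - 250 = 700. Balances: taxes=950, escrow=250, payroll=700
Event 6 (deposit 350 to payroll): payroll: 700 + 350 = 1050. Balances: taxes=950, escrow=250, payroll=1050
Event 7 (transfer 250 payroll -> escrow): payroll: 1050 - 250 = 800, escrow: 250 + 250 = 500. Balances: taxes=950, escrow=500, payroll=800
Event 8 (withdraw 250 from taxes): taxes: 950 - 250 = 700. Balances: taxes=700, escrow=500, payroll=800
Event 9 (withdraw 100 from taxes): taxes: 700 - 100 = 600. Balances: taxes=600, escrow=500, payroll=800
Event 10 (deposit 250 to taxes): taxes: 600 + 250 = 850. Balances: taxes=850, escrow=500, payroll=800
Event 11 (withdraw 300 from taxes): taxes: 850 - 300 = 550. Balances: taxes=550, escrow=500, payroll=800

Final balance of payroll: 800

Answer: 800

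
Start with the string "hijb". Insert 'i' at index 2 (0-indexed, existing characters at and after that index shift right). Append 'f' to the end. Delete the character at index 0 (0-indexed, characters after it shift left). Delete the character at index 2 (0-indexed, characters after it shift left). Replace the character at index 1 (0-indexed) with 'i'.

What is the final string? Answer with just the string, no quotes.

Applying each edit step by step:
Start: "hijb"
Op 1 (insert 'i' at idx 2): "hijb" -> "hiijb"
Op 2 (append 'f'): "hiijb" -> "hiijbf"
Op 3 (delete idx 0 = 'h'): "hiijbf" -> "iijbf"
Op 4 (delete idx 2 = 'j'): "iijbf" -> "iibf"
Op 5 (replace idx 1: 'i' -> 'i'): "iibf" -> "iibf"

Answer: iibf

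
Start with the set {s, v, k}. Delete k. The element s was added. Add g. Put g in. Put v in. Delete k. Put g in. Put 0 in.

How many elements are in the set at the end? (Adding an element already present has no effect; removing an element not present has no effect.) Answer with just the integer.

Tracking the set through each operation:
Start: {k, s, v}
Event 1 (remove k): removed. Set: {s, v}
Event 2 (add s): already present, no change. Set: {s, v}
Event 3 (add g): added. Set: {g, s, v}
Event 4 (add g): already present, no change. Set: {g, s, v}
Event 5 (add v): already present, no change. Set: {g, s, v}
Event 6 (remove k): not present, no change. Set: {g, s, v}
Event 7 (add g): already present, no change. Set: {g, s, v}
Event 8 (add 0): added. Set: {0, g, s, v}

Final set: {0, g, s, v} (size 4)

Answer: 4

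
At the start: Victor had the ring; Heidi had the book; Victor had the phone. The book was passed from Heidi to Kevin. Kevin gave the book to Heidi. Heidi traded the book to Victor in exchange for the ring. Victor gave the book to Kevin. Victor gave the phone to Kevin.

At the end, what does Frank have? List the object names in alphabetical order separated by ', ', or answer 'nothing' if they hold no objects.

Answer: nothing

Derivation:
Tracking all object holders:
Start: ring:Victor, book:Heidi, phone:Victor
Event 1 (give book: Heidi -> Kevin). State: ring:Victor, book:Kevin, phone:Victor
Event 2 (give book: Kevin -> Heidi). State: ring:Victor, book:Heidi, phone:Victor
Event 3 (swap book<->ring: now book:Victor, ring:Heidi). State: ring:Heidi, book:Victor, phone:Victor
Event 4 (give book: Victor -> Kevin). State: ring:Heidi, book:Kevin, phone:Victor
Event 5 (give phone: Victor -> Kevin). State: ring:Heidi, book:Kevin, phone:Kevin

Final state: ring:Heidi, book:Kevin, phone:Kevin
Frank holds: (nothing).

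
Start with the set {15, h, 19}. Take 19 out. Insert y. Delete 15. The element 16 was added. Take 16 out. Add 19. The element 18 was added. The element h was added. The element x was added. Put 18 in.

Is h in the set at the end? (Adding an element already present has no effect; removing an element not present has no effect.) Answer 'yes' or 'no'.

Answer: yes

Derivation:
Tracking the set through each operation:
Start: {15, 19, h}
Event 1 (remove 19): removed. Set: {15, h}
Event 2 (add y): added. Set: {15, h, y}
Event 3 (remove 15): removed. Set: {h, y}
Event 4 (add 16): added. Set: {16, h, y}
Event 5 (remove 16): removed. Set: {h, y}
Event 6 (add 19): added. Set: {19, h, y}
Event 7 (add 18): added. Set: {18, 19, h, y}
Event 8 (add h): already present, no change. Set: {18, 19, h, y}
Event 9 (add x): added. Set: {18, 19, h, x, y}
Event 10 (add 18): already present, no change. Set: {18, 19, h, x, y}

Final set: {18, 19, h, x, y} (size 5)
h is in the final set.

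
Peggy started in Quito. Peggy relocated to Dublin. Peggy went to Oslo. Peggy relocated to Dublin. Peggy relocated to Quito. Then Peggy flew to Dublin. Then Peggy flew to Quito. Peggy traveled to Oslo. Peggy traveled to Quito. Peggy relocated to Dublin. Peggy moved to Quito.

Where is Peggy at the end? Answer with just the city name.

Answer: Quito

Derivation:
Tracking Peggy's location:
Start: Peggy is in Quito.
After move 1: Quito -> Dublin. Peggy is in Dublin.
After move 2: Dublin -> Oslo. Peggy is in Oslo.
After move 3: Oslo -> Dublin. Peggy is in Dublin.
After move 4: Dublin -> Quito. Peggy is in Quito.
After move 5: Quito -> Dublin. Peggy is in Dublin.
After move 6: Dublin -> Quito. Peggy is in Quito.
After move 7: Quito -> Oslo. Peggy is in Oslo.
After move 8: Oslo -> Quito. Peggy is in Quito.
After move 9: Quito -> Dublin. Peggy is in Dublin.
After move 10: Dublin -> Quito. Peggy is in Quito.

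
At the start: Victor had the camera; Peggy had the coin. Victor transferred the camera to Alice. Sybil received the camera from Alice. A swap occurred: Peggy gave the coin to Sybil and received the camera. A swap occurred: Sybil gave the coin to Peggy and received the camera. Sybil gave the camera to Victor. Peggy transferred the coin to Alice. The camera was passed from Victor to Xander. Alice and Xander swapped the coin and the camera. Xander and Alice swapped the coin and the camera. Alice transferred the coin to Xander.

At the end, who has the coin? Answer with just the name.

Tracking all object holders:
Start: camera:Victor, coin:Peggy
Event 1 (give camera: Victor -> Alice). State: camera:Alice, coin:Peggy
Event 2 (give camera: Alice -> Sybil). State: camera:Sybil, coin:Peggy
Event 3 (swap coin<->camera: now coin:Sybil, camera:Peggy). State: camera:Peggy, coin:Sybil
Event 4 (swap coin<->camera: now coin:Peggy, camera:Sybil). State: camera:Sybil, coin:Peggy
Event 5 (give camera: Sybil -> Victor). State: camera:Victor, coin:Peggy
Event 6 (give coin: Peggy -> Alice). State: camera:Victor, coin:Alice
Event 7 (give camera: Victor -> Xander). State: camera:Xander, coin:Alice
Event 8 (swap coin<->camera: now coin:Xander, camera:Alice). State: camera:Alice, coin:Xander
Event 9 (swap coin<->camera: now coin:Alice, camera:Xander). State: camera:Xander, coin:Alice
Event 10 (give coin: Alice -> Xander). State: camera:Xander, coin:Xander

Final state: camera:Xander, coin:Xander
The coin is held by Xander.

Answer: Xander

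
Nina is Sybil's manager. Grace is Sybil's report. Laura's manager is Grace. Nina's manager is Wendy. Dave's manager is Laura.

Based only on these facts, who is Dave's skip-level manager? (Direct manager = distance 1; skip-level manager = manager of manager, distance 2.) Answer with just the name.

Answer: Grace

Derivation:
Reconstructing the manager chain from the given facts:
  Wendy -> Nina -> Sybil -> Grace -> Laura -> Dave
(each arrow means 'manager of the next')
Positions in the chain (0 = top):
  position of Wendy: 0
  position of Nina: 1
  position of Sybil: 2
  position of Grace: 3
  position of Laura: 4
  position of Dave: 5

Dave is at position 5; the skip-level manager is 2 steps up the chain, i.e. position 3: Grace.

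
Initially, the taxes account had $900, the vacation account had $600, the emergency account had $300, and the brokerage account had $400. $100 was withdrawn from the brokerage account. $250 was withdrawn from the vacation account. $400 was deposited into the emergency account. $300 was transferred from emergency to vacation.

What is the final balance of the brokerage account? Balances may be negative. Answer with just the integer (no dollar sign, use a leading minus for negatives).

Answer: 300

Derivation:
Tracking account balances step by step:
Start: taxes=900, vacation=600, emergency=300, brokerage=400
Event 1 (withdraw 100 from brokerage): brokerage: 400 - 100 = 300. Balances: taxes=900, vacation=600, emergency=300, brokerage=300
Event 2 (withdraw 250 from vacation): vacation: 600 - 250 = 350. Balances: taxes=900, vacation=350, emergency=300, brokerage=300
Event 3 (deposit 400 to emergency): emergency: 300 + 400 = 700. Balances: taxes=900, vacation=350, emergency=700, brokerage=300
Event 4 (transfer 300 emergency -> vacation): emergency: 700 - 300 = 400, vacation: 350 + 300 = 650. Balances: taxes=900, vacation=650, emergency=400, brokerage=300

Final balance of brokerage: 300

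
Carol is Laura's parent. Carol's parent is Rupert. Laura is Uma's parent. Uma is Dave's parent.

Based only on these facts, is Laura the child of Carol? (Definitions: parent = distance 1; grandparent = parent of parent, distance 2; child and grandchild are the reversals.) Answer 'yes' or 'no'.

Reconstructing the parent chain from the given facts:
  Rupert -> Carol -> Laura -> Uma -> Dave
(each arrow means 'parent of the next')
Positions in the chain (0 = top):
  position of Rupert: 0
  position of Carol: 1
  position of Laura: 2
  position of Uma: 3
  position of Dave: 4

Laura is at position 2, Carol is at position 1; signed distance (j - i) = -1.
'child' requires j - i = -1. Actual distance is -1, so the relation HOLDS.

Answer: yes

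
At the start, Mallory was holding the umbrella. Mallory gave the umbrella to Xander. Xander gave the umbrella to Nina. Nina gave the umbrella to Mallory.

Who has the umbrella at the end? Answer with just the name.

Answer: Mallory

Derivation:
Tracking the umbrella through each event:
Start: Mallory has the umbrella.
After event 1: Xander has the umbrella.
After event 2: Nina has the umbrella.
After event 3: Mallory has the umbrella.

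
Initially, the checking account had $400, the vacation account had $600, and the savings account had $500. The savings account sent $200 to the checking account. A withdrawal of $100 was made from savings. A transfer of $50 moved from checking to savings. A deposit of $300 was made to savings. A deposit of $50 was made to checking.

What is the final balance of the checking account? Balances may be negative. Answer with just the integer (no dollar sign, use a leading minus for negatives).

Tracking account balances step by step:
Start: checking=400, vacation=600, savings=500
Event 1 (transfer 200 savings -> checking): savings: 500 - 200 = 300, checking: 400 + 200 = 600. Balances: checking=600, vacation=600, savings=300
Event 2 (withdraw 100 from savings): savings: 300 - 100 = 200. Balances: checking=600, vacation=600, savings=200
Event 3 (transfer 50 checking -> savings): checking: 600 - 50 = 550, savings: 200 + 50 = 250. Balances: checking=550, vacation=600, savings=250
Event 4 (deposit 300 to savings): savings: 250 + 300 = 550. Balances: checking=550, vacation=600, savings=550
Event 5 (deposit 50 to checking): checking: 550 + 50 = 600. Balances: checking=600, vacation=600, savings=550

Final balance of checking: 600

Answer: 600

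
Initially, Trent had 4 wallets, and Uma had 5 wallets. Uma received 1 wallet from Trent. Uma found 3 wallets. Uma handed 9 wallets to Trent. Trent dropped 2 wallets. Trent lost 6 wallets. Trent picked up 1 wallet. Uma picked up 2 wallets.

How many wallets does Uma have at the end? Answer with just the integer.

Answer: 2

Derivation:
Tracking counts step by step:
Start: Trent=4, Uma=5
Event 1 (Trent -> Uma, 1): Trent: 4 -> 3, Uma: 5 -> 6. State: Trent=3, Uma=6
Event 2 (Uma +3): Uma: 6 -> 9. State: Trent=3, Uma=9
Event 3 (Uma -> Trent, 9): Uma: 9 -> 0, Trent: 3 -> 12. State: Trent=12, Uma=0
Event 4 (Trent -2): Trent: 12 -> 10. State: Trent=10, Uma=0
Event 5 (Trent -6): Trent: 10 -> 4. State: Trent=4, Uma=0
Event 6 (Trent +1): Trent: 4 -> 5. State: Trent=5, Uma=0
Event 7 (Uma +2): Uma: 0 -> 2. State: Trent=5, Uma=2

Uma's final count: 2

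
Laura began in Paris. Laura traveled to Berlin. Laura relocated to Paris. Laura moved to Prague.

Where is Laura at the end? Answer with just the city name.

Answer: Prague

Derivation:
Tracking Laura's location:
Start: Laura is in Paris.
After move 1: Paris -> Berlin. Laura is in Berlin.
After move 2: Berlin -> Paris. Laura is in Paris.
After move 3: Paris -> Prague. Laura is in Prague.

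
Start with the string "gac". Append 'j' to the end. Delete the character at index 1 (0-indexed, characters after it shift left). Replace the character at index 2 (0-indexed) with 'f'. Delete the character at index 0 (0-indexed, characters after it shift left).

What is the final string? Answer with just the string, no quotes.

Answer: cf

Derivation:
Applying each edit step by step:
Start: "gac"
Op 1 (append 'j'): "gac" -> "gacj"
Op 2 (delete idx 1 = 'a'): "gacj" -> "gcj"
Op 3 (replace idx 2: 'j' -> 'f'): "gcj" -> "gcf"
Op 4 (delete idx 0 = 'g'): "gcf" -> "cf"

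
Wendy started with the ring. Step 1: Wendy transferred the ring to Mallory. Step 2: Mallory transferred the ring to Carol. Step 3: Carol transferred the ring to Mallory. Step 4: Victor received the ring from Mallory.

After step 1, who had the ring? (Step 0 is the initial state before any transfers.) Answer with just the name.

Answer: Mallory

Derivation:
Tracking the ring holder through step 1:
After step 0 (start): Wendy
After step 1: Mallory

At step 1, the holder is Mallory.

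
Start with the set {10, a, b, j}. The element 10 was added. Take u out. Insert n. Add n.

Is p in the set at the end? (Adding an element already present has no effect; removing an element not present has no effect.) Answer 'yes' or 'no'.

Answer: no

Derivation:
Tracking the set through each operation:
Start: {10, a, b, j}
Event 1 (add 10): already present, no change. Set: {10, a, b, j}
Event 2 (remove u): not present, no change. Set: {10, a, b, j}
Event 3 (add n): added. Set: {10, a, b, j, n}
Event 4 (add n): already present, no change. Set: {10, a, b, j, n}

Final set: {10, a, b, j, n} (size 5)
p is NOT in the final set.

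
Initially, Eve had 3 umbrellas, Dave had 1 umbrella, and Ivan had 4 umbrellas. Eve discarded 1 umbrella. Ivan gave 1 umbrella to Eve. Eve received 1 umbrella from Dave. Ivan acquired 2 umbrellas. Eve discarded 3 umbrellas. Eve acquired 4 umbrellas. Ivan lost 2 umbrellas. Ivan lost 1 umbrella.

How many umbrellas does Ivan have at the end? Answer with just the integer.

Answer: 2

Derivation:
Tracking counts step by step:
Start: Eve=3, Dave=1, Ivan=4
Event 1 (Eve -1): Eve: 3 -> 2. State: Eve=2, Dave=1, Ivan=4
Event 2 (Ivan -> Eve, 1): Ivan: 4 -> 3, Eve: 2 -> 3. State: Eve=3, Dave=1, Ivan=3
Event 3 (Dave -> Eve, 1): Dave: 1 -> 0, Eve: 3 -> 4. State: Eve=4, Dave=0, Ivan=3
Event 4 (Ivan +2): Ivan: 3 -> 5. State: Eve=4, Dave=0, Ivan=5
Event 5 (Eve -3): Eve: 4 -> 1. State: Eve=1, Dave=0, Ivan=5
Event 6 (Eve +4): Eve: 1 -> 5. State: Eve=5, Dave=0, Ivan=5
Event 7 (Ivan -2): Ivan: 5 -> 3. State: Eve=5, Dave=0, Ivan=3
Event 8 (Ivan -1): Ivan: 3 -> 2. State: Eve=5, Dave=0, Ivan=2

Ivan's final count: 2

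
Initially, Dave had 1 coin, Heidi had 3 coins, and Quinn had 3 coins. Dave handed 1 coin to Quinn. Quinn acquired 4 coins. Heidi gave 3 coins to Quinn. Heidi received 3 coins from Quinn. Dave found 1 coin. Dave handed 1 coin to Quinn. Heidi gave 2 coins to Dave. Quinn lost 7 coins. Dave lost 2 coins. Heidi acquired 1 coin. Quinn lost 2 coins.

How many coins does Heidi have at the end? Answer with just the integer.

Tracking counts step by step:
Start: Dave=1, Heidi=3, Quinn=3
Event 1 (Dave -> Quinn, 1): Dave: 1 -> 0, Quinn: 3 -> 4. State: Dave=0, Heidi=3, Quinn=4
Event 2 (Quinn +4): Quinn: 4 -> 8. State: Dave=0, Heidi=3, Quinn=8
Event 3 (Heidi -> Quinn, 3): Heidi: 3 -> 0, Quinn: 8 -> 11. State: Dave=0, Heidi=0, Quinn=11
Event 4 (Quinn -> Heidi, 3): Quinn: 11 -> 8, Heidi: 0 -> 3. State: Dave=0, Heidi=3, Quinn=8
Event 5 (Dave +1): Dave: 0 -> 1. State: Dave=1, Heidi=3, Quinn=8
Event 6 (Dave -> Quinn, 1): Dave: 1 -> 0, Quinn: 8 -> 9. State: Dave=0, Heidi=3, Quinn=9
Event 7 (Heidi -> Dave, 2): Heidi: 3 -> 1, Dave: 0 -> 2. State: Dave=2, Heidi=1, Quinn=9
Event 8 (Quinn -7): Quinn: 9 -> 2. State: Dave=2, Heidi=1, Quinn=2
Event 9 (Dave -2): Dave: 2 -> 0. State: Dave=0, Heidi=1, Quinn=2
Event 10 (Heidi +1): Heidi: 1 -> 2. State: Dave=0, Heidi=2, Quinn=2
Event 11 (Quinn -2): Quinn: 2 -> 0. State: Dave=0, Heidi=2, Quinn=0

Heidi's final count: 2

Answer: 2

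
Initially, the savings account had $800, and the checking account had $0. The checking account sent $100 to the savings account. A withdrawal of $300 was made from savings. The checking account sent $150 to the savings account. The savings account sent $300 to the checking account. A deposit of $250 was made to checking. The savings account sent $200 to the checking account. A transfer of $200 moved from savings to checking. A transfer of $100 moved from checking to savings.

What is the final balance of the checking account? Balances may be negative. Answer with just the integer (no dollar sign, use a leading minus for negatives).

Answer: 600

Derivation:
Tracking account balances step by step:
Start: savings=800, checking=0
Event 1 (transfer 100 checking -> savings): checking: 0 - 100 = -100, savings: 800 + 100 = 900. Balances: savings=900, checking=-100
Event 2 (withdraw 300 from savings): savings: 900 - 300 = 600. Balances: savings=600, checking=-100
Event 3 (transfer 150 checking -> savings): checking: -100 - 150 = -250, savings: 600 + 150 = 750. Balances: savings=750, checking=-250
Event 4 (transfer 300 savings -> checking): savings: 750 - 300 = 450, checking: -250 + 300 = 50. Balances: savings=450, checking=50
Event 5 (deposit 250 to checking): checking: 50 + 250 = 300. Balances: savings=450, checking=300
Event 6 (transfer 200 savings -> checking): savings: 450 - 200 = 250, checking: 300 + 200 = 500. Balances: savings=250, checking=500
Event 7 (transfer 200 savings -> checking): savings: 250 - 200 = 50, checking: 500 + 200 = 700. Balances: savings=50, checking=700
Event 8 (transfer 100 checking -> savings): checking: 700 - 100 = 600, savings: 50 + 100 = 150. Balances: savings=150, checking=600

Final balance of checking: 600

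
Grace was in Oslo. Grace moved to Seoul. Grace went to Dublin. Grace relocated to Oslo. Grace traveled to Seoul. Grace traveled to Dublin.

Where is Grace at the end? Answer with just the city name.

Answer: Dublin

Derivation:
Tracking Grace's location:
Start: Grace is in Oslo.
After move 1: Oslo -> Seoul. Grace is in Seoul.
After move 2: Seoul -> Dublin. Grace is in Dublin.
After move 3: Dublin -> Oslo. Grace is in Oslo.
After move 4: Oslo -> Seoul. Grace is in Seoul.
After move 5: Seoul -> Dublin. Grace is in Dublin.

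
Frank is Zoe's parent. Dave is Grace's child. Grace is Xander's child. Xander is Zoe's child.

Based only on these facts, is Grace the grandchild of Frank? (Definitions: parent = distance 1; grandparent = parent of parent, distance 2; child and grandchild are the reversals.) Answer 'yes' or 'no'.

Reconstructing the parent chain from the given facts:
  Frank -> Zoe -> Xander -> Grace -> Dave
(each arrow means 'parent of the next')
Positions in the chain (0 = top):
  position of Frank: 0
  position of Zoe: 1
  position of Xander: 2
  position of Grace: 3
  position of Dave: 4

Grace is at position 3, Frank is at position 0; signed distance (j - i) = -3.
'grandchild' requires j - i = -2. Actual distance is -3, so the relation does NOT hold.

Answer: no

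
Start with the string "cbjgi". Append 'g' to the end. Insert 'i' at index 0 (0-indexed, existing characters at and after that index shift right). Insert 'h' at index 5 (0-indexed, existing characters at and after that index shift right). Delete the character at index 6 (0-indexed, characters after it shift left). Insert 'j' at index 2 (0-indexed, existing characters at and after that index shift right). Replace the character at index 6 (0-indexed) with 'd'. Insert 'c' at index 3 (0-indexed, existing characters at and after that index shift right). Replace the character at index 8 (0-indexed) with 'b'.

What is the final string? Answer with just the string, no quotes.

Answer: icjcbjgdb

Derivation:
Applying each edit step by step:
Start: "cbjgi"
Op 1 (append 'g'): "cbjgi" -> "cbjgig"
Op 2 (insert 'i' at idx 0): "cbjgig" -> "icbjgig"
Op 3 (insert 'h' at idx 5): "icbjgig" -> "icbjghig"
Op 4 (delete idx 6 = 'i'): "icbjghig" -> "icbjghg"
Op 5 (insert 'j' at idx 2): "icbjghg" -> "icjbjghg"
Op 6 (replace idx 6: 'h' -> 'd'): "icjbjghg" -> "icjbjgdg"
Op 7 (insert 'c' at idx 3): "icjbjgdg" -> "icjcbjgdg"
Op 8 (replace idx 8: 'g' -> 'b'): "icjcbjgdg" -> "icjcbjgdb"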